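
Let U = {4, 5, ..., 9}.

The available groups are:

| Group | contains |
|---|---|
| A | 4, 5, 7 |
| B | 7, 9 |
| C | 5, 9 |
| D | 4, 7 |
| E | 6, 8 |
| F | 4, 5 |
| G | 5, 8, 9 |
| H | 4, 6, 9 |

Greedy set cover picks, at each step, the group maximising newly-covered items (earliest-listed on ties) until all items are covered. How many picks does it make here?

3

Greedy: pick A (covers 3 new) → pick E (covers 2 new) → pick B (covers 1 new). Total picks: 3.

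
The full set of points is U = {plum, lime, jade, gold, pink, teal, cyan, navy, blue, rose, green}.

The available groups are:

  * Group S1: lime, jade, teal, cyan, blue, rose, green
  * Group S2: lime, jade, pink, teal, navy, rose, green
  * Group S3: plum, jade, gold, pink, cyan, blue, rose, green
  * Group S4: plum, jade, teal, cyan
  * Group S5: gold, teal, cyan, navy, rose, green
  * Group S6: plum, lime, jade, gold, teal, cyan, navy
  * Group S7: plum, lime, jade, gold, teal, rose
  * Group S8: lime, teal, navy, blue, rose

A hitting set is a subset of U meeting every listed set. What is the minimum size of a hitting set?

Take H = {teal, cyan}. Each listed group contains at least one of these, so H is a hitting set of size 2.
No single point lies in every group, so at least 2 are needed and 2 is optimal.

2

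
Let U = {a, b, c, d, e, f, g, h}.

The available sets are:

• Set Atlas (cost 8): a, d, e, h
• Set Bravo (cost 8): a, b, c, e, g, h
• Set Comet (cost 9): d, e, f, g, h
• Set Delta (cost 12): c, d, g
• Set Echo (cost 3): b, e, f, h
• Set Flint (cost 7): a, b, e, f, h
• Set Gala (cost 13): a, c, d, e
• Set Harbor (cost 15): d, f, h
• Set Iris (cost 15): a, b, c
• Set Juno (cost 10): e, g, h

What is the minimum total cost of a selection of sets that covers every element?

Bravo, Comet together cover every element (Bravo ∪ Comet = {a, b, c, d, e, f, g, h}); total cost 8 + 9 = 17.
The greedy pick Echo, Bravo, Atlas costs 19; no covering selection beats 17.

17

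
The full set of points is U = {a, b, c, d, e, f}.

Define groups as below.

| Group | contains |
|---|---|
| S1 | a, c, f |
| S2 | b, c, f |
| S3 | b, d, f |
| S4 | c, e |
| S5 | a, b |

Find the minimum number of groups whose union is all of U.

3

Take {S3, S4, S5}. Their union is {a, b, c, d, e, f}, which is all 6 points.
Only S3 contains d, so S3 is forced; the remaining 3 points need at least 2 more groups (each remaining group adds at most 2) — so at least 3 groups are needed, and 3 is optimal.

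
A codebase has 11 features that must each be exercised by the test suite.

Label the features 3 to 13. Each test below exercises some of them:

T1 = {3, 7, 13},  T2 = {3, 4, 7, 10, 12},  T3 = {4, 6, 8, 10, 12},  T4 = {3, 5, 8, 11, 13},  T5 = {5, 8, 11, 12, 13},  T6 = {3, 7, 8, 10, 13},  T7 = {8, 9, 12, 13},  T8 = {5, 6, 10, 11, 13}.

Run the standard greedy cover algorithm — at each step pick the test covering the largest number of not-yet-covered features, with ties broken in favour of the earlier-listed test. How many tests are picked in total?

Greedy: pick T2 (covers 5 new) → pick T4 (covers 4 new) → pick T3 (covers 1 new) → pick T7 (covers 1 new). Total picks: 4.
(The true minimum cover uses only 3 tests, so greedy is not optimal here.)

4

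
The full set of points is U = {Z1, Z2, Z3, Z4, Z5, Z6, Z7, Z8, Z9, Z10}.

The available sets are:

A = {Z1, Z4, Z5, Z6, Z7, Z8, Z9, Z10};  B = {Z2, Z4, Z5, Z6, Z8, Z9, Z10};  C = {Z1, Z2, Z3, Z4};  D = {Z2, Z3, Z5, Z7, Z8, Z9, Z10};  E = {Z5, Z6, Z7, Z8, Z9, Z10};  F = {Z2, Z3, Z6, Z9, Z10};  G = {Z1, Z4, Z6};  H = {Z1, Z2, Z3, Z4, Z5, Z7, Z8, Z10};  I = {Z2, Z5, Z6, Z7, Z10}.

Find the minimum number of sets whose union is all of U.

F and H together: F ∪ H = {Z1, Z2, Z3, Z4, Z5, Z6, Z7, Z8, Z9, Z10} — every point is covered.
No single set has all 10 points (the largest, A, has 8), so 2 is optimal.

2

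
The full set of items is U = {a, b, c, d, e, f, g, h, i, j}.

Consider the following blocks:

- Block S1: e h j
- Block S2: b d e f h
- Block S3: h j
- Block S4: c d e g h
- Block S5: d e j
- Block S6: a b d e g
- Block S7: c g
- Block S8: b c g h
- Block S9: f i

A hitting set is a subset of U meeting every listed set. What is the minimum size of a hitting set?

3

Take T = {f, g, j}. Each listed block contains at least one of these, so T is a hitting set of size 3.
The blocks S3, S6, S9 are pairwise disjoint, so any hitting set needs a separate item for each — at least 3. Hence 3 is optimal.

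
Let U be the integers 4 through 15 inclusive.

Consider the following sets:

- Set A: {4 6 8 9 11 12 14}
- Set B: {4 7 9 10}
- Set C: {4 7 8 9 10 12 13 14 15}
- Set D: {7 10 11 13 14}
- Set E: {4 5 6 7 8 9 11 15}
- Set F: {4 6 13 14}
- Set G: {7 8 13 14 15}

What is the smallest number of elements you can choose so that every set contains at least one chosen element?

2

H = {4, 13} meets every set (each contains at least one member of H), and |H| = 2.
No single element lies in every set, so at least 2 are needed and 2 is optimal.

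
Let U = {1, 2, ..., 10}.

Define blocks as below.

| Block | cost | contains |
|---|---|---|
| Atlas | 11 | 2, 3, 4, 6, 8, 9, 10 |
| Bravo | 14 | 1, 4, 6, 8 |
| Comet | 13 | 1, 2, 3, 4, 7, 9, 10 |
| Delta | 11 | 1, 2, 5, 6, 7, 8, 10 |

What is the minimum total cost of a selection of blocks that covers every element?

22

Atlas, Delta together cover every element (Atlas ∪ Delta = {1, 2, 3, 4, 5, 6, 7, 8, 9, 10}); total cost 11 + 11 = 22.
No covering selection has total cost below 22.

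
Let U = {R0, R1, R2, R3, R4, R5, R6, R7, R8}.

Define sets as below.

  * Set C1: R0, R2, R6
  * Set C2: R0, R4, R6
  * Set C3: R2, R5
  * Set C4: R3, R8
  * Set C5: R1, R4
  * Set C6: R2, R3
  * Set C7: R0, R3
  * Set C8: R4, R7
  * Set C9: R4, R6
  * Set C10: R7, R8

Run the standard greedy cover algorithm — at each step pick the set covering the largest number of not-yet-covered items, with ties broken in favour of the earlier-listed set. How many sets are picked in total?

Greedy: pick C1 (covers 3 new) → pick C4 (covers 2 new) → pick C5 (covers 2 new) → pick C3 (covers 1 new) → pick C8 (covers 1 new). Total picks: 5.

5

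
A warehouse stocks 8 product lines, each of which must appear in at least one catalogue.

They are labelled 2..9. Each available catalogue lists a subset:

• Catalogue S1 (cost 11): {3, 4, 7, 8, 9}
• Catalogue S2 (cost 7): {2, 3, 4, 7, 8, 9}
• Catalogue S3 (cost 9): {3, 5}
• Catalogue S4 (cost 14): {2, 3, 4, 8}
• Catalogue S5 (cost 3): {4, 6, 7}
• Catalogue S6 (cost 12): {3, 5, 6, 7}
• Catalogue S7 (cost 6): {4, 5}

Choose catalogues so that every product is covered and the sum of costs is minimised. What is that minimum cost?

16

S2, S5, S7 together cover every product (S2 ∪ S5 ∪ S7 = {2, 3, 4, 5, 6, 7, 8, 9}); total cost 7 + 3 + 6 = 16.
No covering selection has total cost below 16.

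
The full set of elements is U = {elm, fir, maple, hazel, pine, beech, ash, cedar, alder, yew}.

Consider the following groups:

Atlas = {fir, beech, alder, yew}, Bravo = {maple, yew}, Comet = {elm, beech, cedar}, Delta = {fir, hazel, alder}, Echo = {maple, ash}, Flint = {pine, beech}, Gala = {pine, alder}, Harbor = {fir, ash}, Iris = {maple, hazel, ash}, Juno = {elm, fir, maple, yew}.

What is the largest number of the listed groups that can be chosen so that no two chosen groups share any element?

Bravo, Comet, Gala, Harbor are pairwise disjoint (Bravo={maple,yew}; Comet={elm,beech,cedar}; Gala={pine,alder}; Harbor={fir,ash}).
Every remaining group overlaps one of these, and no 5 of the listed groups are pairwise disjoint, so 4 is the maximum.

4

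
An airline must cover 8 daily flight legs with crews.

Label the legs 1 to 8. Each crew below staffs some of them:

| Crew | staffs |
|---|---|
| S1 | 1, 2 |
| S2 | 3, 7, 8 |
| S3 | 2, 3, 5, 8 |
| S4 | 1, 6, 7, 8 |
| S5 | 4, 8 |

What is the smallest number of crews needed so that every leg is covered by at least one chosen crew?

3

Take {S3, S4, S5}. Their union is {1, 2, 3, 4, 5, 6, 7, 8}, which is all 8 legs.
Only S5 contains 4, so S5 is forced; the remaining 6 legs need at least 2 more crews (each remaining crew adds at most 3) — so at least 3 crews are needed, and 3 is optimal.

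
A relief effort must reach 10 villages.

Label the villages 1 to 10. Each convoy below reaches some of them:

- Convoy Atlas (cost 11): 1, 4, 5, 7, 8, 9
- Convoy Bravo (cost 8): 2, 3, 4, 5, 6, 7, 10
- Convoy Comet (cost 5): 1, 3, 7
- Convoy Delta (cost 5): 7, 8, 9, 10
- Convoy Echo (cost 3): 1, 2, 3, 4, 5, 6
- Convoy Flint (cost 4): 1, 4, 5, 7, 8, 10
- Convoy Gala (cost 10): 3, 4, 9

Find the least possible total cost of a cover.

8

Delta, Echo together cover every village (Delta ∪ Echo = {1, 2, 3, 4, 5, 6, 7, 8, 9, 10}); total cost 5 + 3 = 8.
No covering selection has total cost below 8.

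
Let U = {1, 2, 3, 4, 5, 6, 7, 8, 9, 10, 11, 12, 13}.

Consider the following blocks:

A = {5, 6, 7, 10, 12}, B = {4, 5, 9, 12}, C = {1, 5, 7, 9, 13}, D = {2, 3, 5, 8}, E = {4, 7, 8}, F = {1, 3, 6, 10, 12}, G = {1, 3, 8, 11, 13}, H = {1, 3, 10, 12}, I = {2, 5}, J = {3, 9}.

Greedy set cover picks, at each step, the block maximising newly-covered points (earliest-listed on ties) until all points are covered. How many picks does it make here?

Greedy: pick A (covers 5 new) → pick G (covers 5 new) → pick B (covers 2 new) → pick D (covers 1 new). Total picks: 4.

4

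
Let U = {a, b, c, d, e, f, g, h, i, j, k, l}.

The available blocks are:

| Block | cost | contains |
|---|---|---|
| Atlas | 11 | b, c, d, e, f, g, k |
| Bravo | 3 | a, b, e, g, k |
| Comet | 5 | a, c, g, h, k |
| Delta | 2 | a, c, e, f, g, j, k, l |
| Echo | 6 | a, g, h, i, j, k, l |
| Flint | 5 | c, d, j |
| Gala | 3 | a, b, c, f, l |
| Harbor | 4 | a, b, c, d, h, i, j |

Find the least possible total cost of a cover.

Delta, Harbor together cover every point (Delta ∪ Harbor = {a, b, c, d, e, f, g, h, i, j, k, l}); total cost 2 + 4 = 6.
No covering selection has total cost below 6.

6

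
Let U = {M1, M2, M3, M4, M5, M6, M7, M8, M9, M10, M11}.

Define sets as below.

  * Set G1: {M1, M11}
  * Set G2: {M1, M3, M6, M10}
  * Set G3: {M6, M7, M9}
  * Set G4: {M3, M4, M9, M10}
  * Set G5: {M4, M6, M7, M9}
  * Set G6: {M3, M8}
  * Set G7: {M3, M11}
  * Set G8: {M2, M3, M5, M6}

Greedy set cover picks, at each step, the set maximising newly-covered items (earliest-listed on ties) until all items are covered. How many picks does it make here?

Greedy: pick G2 (covers 4 new) → pick G5 (covers 3 new) → pick G8 (covers 2 new) → pick G1 (covers 1 new) → pick G6 (covers 1 new). Total picks: 5.

5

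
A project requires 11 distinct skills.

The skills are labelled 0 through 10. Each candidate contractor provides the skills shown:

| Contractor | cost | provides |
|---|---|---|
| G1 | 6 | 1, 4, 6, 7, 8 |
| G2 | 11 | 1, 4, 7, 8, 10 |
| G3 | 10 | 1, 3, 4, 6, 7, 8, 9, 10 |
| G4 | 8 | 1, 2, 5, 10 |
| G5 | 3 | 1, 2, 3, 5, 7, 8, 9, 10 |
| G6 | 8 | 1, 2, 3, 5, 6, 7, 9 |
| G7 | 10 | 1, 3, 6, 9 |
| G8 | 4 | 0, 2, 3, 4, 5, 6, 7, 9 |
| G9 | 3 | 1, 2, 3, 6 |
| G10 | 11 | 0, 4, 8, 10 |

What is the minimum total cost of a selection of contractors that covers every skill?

G5, G8 together cover every skill (G5 ∪ G8 = {0, 1, 2, 3, 4, 5, 6, 7, 8, 9, 10}); total cost 3 + 4 = 7.
No covering selection has total cost below 7.

7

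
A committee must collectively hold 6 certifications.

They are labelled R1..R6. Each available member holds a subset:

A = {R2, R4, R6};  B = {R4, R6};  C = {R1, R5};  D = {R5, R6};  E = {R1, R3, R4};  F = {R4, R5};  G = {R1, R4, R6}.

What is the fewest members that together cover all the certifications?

A and E and F together: A ∪ E ∪ F = {R1, R2, R3, R4, R5, R6} — every certification is covered.
Only A contains R2, so A is forced; the remaining 3 certifications need at least 2 more members (each remaining member adds at most 2) — so at least 3 members are needed, and 3 is optimal.

3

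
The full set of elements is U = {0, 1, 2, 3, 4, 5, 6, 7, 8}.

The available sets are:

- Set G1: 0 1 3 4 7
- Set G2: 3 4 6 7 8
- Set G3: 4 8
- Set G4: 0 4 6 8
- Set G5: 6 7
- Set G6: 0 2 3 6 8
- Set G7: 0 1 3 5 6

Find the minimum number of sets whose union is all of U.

G1, G6, and G7 cover everything between them: the union {0, 1, 2, 3, 4, 5, 6, 7, 8} is all of U.
Only G6 contains 2, so G6 is forced; the remaining 4 elements need at least 2 more sets (each remaining set adds at most 3) — so at least 3 sets are needed, and 3 is optimal.

3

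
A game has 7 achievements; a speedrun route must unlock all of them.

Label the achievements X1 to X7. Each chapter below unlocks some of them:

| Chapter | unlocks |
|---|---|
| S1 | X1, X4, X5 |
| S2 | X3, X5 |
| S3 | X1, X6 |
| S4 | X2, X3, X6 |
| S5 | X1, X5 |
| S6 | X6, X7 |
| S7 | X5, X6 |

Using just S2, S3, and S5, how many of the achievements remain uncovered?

3

Union of S2, S3, S5 = {X1, X3, X5, X6}.
Not covered: X2, X4, X7 — 3 achievements.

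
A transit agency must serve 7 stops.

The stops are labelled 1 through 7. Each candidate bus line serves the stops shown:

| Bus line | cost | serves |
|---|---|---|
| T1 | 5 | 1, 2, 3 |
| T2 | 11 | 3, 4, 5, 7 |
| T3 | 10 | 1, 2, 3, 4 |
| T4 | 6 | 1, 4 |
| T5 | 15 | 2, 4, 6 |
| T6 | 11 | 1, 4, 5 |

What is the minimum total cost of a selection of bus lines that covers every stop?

31

T1, T2, T5 together cover every stop (T1 ∪ T2 ∪ T5 = {1, 2, 3, 4, 5, 6, 7}); total cost 5 + 11 + 15 = 31.
No covering selection has total cost below 31.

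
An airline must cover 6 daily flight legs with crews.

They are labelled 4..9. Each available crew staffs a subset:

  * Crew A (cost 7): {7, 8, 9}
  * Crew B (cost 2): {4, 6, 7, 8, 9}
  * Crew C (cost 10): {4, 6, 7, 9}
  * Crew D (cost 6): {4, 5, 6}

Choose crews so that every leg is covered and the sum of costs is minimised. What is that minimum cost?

B, D together cover every leg (B ∪ D = {4, 5, 6, 7, 8, 9}); total cost 2 + 6 = 8.
No covering selection has total cost below 8.

8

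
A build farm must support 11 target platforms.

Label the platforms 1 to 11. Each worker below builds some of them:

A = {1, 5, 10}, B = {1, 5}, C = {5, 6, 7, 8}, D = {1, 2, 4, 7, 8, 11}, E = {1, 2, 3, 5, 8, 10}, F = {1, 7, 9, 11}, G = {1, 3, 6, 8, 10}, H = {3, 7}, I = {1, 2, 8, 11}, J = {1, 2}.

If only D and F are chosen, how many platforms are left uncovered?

Union of D, F = {1, 2, 4, 7, 8, 9, 11}.
Not covered: 3, 5, 6, 10 — 4 platforms.

4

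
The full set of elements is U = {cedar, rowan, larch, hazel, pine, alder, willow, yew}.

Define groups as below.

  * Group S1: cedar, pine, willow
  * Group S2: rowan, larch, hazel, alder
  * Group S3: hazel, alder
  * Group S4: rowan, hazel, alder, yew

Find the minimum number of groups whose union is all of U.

S1, S2, and S4 cover everything between them: the union {cedar, rowan, larch, hazel, pine, alder, willow, yew} is all of U.
Only S1 contains cedar, so S1 is forced; the remaining 5 elements need at least 2 more groups (each remaining group adds at most 4) — so at least 3 groups are needed, and 3 is optimal.

3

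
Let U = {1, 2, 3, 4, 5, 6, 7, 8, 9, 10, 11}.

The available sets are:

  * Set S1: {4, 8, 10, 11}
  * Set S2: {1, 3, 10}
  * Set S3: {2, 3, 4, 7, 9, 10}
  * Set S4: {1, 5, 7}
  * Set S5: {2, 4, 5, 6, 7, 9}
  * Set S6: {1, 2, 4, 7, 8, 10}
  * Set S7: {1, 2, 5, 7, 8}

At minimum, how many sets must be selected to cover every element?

Take {S1, S2, S5}. Their union is {1, 2, 3, 4, 5, 6, 7, 8, 9, 10, 11}, which is all 11 elements.
Only S5 contains 6, so S5 is forced; the remaining 5 elements need at least 2 more sets (each remaining set adds at most 3) — so at least 3 sets are needed, and 3 is optimal.

3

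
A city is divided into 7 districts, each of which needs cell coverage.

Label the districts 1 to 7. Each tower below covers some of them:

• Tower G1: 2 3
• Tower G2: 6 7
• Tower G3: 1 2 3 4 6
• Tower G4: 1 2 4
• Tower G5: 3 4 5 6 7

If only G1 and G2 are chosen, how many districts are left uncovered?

Union of G1, G2 = {2, 3, 6, 7}.
Not covered: 1, 4, 5 — 3 districts.

3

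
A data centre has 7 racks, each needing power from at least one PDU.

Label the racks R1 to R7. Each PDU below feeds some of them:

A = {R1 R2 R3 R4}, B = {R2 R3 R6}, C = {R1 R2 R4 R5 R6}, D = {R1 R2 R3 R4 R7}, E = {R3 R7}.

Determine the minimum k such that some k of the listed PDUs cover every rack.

2

Take {C, D}. Their union is {R1, R2, R3, R4, R5, R6, R7}, which is all 7 racks.
No single PDU has all 7 racks (the largest, C, has 5), so 2 is optimal.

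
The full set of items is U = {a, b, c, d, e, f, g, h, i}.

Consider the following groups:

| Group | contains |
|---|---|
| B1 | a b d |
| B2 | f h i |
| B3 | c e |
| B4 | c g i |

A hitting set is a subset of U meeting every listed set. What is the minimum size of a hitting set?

T = {a, e, i} meets every group (each contains at least one member of T), and |T| = 3.
The groups B1, B2, B3 are pairwise disjoint, so any hitting set needs a separate item for each — at least 3. Hence 3 is optimal.

3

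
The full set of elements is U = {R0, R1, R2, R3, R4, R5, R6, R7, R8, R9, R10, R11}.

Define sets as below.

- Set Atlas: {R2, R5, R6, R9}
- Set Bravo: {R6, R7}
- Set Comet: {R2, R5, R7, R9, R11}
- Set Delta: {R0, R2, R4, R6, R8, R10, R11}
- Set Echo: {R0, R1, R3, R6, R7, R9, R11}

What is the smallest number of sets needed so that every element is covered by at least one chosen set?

Comet and Delta and Echo together: Comet ∪ Delta ∪ Echo = {R0, R1, R2, R3, R4, R5, R6, R7, R8, R9, R10, R11} — every element is covered.
Only Echo contains R1, so Echo is forced; the remaining 5 elements need at least 2 more sets (each remaining set adds at most 4) — so at least 3 sets are needed, and 3 is optimal.

3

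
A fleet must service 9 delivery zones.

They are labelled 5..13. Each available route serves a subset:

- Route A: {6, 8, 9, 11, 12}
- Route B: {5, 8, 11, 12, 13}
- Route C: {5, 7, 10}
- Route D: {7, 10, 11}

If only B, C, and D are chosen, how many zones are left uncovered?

2

Union of B, C, D = {5, 7, 8, 10, 11, 12, 13}.
Not covered: 6, 9 — 2 zones.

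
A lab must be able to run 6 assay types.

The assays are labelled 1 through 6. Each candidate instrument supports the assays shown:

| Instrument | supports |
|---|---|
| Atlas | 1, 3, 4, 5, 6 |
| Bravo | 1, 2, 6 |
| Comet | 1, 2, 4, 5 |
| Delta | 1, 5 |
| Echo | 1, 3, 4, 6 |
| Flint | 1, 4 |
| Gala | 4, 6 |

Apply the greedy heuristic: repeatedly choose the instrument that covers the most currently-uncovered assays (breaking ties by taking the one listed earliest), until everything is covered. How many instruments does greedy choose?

Greedy: pick Atlas (covers 5 new) → pick Bravo (covers 1 new). Total picks: 2.

2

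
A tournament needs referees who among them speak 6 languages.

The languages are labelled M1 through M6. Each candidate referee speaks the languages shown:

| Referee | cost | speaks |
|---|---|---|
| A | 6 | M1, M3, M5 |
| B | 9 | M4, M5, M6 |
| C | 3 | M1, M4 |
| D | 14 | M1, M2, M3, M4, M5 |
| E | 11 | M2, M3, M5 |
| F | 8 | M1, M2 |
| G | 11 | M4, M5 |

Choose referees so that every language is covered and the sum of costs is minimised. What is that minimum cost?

B, D together cover every language (B ∪ D = {M1, M2, M3, M4, M5, M6}); total cost 9 + 14 = 23.
The greedy pick C, A, F, B costs 26; no covering selection beats 23.

23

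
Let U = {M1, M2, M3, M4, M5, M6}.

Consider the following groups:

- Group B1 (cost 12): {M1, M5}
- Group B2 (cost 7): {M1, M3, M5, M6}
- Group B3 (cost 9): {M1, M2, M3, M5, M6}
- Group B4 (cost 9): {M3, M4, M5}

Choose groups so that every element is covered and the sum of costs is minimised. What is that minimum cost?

B3, B4 together cover every element (B3 ∪ B4 = {M1, M2, M3, M4, M5, M6}); total cost 9 + 9 = 18.
The greedy pick B2, B3, B4 costs 25; no covering selection beats 18.

18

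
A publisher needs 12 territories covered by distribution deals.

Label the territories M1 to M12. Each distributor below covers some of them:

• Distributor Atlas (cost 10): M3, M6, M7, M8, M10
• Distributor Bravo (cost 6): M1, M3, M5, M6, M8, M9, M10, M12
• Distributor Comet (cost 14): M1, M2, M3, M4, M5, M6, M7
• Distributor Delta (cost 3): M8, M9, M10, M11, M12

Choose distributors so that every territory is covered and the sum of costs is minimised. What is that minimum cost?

17

Comet, Delta together cover every territory (Comet ∪ Delta = {M1, M2, M3, M4, M5, M6, M7, M8, M9, M10, M11, M12}); total cost 14 + 3 = 17.
The greedy pick Delta, Bravo, Comet costs 23; no covering selection beats 17.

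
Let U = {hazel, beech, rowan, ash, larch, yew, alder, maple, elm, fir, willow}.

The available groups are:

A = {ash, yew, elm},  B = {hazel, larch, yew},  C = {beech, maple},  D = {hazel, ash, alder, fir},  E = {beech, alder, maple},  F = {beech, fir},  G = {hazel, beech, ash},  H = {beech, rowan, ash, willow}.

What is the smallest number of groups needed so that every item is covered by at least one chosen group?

5

A, B, D, E, and H cover everything between them: the union {hazel, beech, rowan, ash, larch, yew, alder, maple, elm, fir, willow} is all of U.
No 4 of the 8 groups cover everything (all 70 combinations miss at least one item), so 5 is optimal.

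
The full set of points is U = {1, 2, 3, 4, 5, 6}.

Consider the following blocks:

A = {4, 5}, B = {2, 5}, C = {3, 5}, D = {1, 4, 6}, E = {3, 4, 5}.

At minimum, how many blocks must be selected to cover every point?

3

B, C, and D cover everything between them: the union {1, 2, 3, 4, 5, 6} is all of U.
Only D contains 1, so D is forced; the remaining 3 points need at least 2 more blocks (each remaining block adds at most 2) — so at least 3 blocks are needed, and 3 is optimal.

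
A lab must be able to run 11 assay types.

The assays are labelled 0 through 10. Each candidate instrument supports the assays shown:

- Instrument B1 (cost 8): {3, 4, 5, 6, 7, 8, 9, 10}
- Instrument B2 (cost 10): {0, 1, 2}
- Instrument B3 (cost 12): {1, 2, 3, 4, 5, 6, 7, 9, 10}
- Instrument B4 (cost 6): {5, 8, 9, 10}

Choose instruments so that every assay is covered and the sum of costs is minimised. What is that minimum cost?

18

B1, B2 together cover every assay (B1 ∪ B2 = {0, 1, 2, 3, 4, 5, 6, 7, 8, 9, 10}); total cost 8 + 10 = 18.
No covering selection has total cost below 18.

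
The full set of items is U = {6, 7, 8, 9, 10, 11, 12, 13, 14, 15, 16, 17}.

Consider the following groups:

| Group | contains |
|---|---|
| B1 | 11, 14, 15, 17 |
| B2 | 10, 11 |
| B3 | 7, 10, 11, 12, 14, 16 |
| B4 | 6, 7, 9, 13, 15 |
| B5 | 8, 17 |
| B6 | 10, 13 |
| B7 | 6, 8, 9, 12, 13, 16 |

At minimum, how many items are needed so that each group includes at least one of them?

The 3 items {6, 10, 17} hit every group.
The groups B2, B4, B5 are pairwise disjoint, so any hitting set needs a separate item for each — at least 3. Hence 3 is optimal.

3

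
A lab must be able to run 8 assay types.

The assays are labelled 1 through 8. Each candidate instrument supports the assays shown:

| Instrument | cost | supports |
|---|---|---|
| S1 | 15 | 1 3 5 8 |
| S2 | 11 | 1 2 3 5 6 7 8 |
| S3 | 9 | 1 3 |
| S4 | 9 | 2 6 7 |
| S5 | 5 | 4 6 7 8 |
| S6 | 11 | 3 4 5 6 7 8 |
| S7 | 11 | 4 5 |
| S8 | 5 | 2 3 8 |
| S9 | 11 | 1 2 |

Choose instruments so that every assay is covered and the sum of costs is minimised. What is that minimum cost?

S2, S5 together cover every assay (S2 ∪ S5 = {1, 2, 3, 4, 5, 6, 7, 8}); total cost 11 + 5 = 16.
The greedy pick S5, S8, S2 costs 21; no covering selection beats 16.

16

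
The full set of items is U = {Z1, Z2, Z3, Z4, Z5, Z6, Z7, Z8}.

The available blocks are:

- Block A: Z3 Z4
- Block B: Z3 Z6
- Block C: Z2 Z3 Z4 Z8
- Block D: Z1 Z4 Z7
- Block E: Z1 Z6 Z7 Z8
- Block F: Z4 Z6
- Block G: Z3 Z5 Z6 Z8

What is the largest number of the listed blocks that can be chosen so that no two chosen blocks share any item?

D, G are pairwise disjoint (D={Z1,Z4,Z7}; G={Z3,Z5,Z6,Z8}).
Every remaining block overlaps one of these, and no 3 of the listed blocks are pairwise disjoint, so 2 is the maximum.

2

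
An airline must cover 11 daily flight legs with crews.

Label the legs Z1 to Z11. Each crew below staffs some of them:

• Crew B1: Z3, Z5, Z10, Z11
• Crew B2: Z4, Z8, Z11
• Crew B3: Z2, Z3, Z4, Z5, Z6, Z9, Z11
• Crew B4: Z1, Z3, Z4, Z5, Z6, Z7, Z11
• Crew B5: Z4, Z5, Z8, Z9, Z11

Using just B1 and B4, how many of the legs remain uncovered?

3

Union of B1, B4 = {Z1, Z3, Z4, Z5, Z6, Z7, Z10, Z11}.
Not covered: Z2, Z8, Z9 — 3 legs.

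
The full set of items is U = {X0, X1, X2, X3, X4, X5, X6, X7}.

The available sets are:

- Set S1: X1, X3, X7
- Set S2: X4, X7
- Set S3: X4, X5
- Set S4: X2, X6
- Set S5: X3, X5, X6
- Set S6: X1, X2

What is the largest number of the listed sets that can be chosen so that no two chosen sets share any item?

S1, S3, S4 are pairwise disjoint (S1={X1,X3,X7}; S3={X4,X5}; S4={X2,X6}).
Every remaining set overlaps one of these, and no 4 of the listed sets are pairwise disjoint, so 3 is the maximum.

3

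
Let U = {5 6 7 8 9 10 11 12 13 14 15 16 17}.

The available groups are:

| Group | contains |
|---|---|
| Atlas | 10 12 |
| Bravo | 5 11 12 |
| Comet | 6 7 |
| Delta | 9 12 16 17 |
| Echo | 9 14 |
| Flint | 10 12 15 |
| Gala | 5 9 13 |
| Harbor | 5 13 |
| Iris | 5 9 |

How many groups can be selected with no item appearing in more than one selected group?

4

Atlas, Comet, Echo, Harbor are pairwise disjoint (Atlas={10,12}; Comet={6,7}; Echo={9,14}; Harbor={5,13}).
Every remaining group overlaps one of these, and no 5 of the listed groups are pairwise disjoint, so 4 is the maximum.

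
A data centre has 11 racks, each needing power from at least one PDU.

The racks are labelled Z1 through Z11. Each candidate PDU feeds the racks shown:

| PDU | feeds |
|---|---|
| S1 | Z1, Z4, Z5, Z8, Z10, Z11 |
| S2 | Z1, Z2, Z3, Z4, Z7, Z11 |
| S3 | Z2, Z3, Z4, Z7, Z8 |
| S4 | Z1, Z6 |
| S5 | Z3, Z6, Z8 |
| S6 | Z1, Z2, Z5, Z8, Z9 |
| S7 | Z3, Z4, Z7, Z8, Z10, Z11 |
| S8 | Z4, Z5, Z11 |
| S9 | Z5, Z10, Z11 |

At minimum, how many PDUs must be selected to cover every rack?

S4 and S6 and S7 together: S4 ∪ S6 ∪ S7 = {Z1, Z2, Z3, Z4, Z5, Z6, Z7, Z8, Z9, Z10, Z11} — every rack is covered.
Only S6 contains Z9, so S6 is forced; the remaining 6 racks need at least 2 more PDUs (each remaining PDU adds at most 5) — so at least 3 PDUs are needed, and 3 is optimal.

3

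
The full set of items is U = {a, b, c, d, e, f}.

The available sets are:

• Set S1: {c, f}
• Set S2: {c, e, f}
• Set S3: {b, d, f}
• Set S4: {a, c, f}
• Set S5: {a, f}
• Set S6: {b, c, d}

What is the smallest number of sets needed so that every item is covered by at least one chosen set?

3

Take {S2, S4, S6}. Their union is {a, b, c, d, e, f}, which is all 6 items.
Only S2 contains e, so S2 is forced; the remaining 3 items need at least 2 more sets (each remaining set adds at most 2) — so at least 3 sets are needed, and 3 is optimal.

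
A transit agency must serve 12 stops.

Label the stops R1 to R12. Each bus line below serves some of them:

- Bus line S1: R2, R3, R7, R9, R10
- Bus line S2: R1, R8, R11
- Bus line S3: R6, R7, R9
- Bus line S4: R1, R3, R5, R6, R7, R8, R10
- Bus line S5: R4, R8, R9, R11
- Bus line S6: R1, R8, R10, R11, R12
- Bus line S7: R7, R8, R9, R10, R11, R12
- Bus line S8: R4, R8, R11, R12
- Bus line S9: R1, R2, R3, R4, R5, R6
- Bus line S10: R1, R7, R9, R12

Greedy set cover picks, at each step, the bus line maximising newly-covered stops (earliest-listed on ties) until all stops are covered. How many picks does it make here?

Greedy: pick S4 (covers 7 new) → pick S5 (covers 3 new) → pick S1 (covers 1 new) → pick S6 (covers 1 new). Total picks: 4.
(The true minimum cover uses only 2 bus lines, so greedy is not optimal here.)

4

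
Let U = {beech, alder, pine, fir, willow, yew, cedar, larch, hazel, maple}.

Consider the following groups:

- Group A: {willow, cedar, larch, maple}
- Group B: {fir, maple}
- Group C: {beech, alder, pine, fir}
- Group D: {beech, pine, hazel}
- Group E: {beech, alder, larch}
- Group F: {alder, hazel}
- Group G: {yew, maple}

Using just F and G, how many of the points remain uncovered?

6

Union of F, G = {alder, yew, hazel, maple}.
Not covered: beech, pine, fir, willow, cedar, larch — 6 points.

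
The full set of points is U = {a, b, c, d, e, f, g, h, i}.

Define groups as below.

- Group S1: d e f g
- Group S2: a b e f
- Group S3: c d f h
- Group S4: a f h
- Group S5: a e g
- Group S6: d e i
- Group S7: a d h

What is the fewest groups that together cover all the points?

4

Take {S2, S3, S5, S6}. Their union is {a, b, c, d, e, f, g, h, i}, which is all 9 points.
No 3 of the 7 groups cover everything (all 35 combinations miss at least one point), so 4 is optimal.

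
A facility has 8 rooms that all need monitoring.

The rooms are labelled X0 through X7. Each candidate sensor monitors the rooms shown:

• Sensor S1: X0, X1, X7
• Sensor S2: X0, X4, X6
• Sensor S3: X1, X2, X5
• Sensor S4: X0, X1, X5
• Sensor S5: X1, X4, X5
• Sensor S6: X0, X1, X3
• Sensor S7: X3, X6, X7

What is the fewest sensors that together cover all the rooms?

3

Take {S2, S3, S7}. Their union is {X0, X1, X2, X3, X4, X5, X6, X7}, which is all 8 rooms.
Each sensor has at most 3 rooms, and 2·3 = 6 < 8 — so at least 3 sensors are needed, and 3 is optimal.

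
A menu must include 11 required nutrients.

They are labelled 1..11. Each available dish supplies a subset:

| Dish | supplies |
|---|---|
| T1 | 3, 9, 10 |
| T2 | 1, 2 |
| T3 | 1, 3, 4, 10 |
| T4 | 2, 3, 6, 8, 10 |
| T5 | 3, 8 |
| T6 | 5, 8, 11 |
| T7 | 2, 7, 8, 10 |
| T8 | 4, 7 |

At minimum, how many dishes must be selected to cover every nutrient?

5

T1 and T2 and T4 and T6 and T8 together: T1 ∪ T2 ∪ T4 ∪ T6 ∪ T8 = {1, 2, 3, 4, 5, 6, 7, 8, 9, 10, 11} — every nutrient is covered.
No 4 of the 8 dishes cover everything (all 70 combinations miss at least one nutrient), so 5 is optimal.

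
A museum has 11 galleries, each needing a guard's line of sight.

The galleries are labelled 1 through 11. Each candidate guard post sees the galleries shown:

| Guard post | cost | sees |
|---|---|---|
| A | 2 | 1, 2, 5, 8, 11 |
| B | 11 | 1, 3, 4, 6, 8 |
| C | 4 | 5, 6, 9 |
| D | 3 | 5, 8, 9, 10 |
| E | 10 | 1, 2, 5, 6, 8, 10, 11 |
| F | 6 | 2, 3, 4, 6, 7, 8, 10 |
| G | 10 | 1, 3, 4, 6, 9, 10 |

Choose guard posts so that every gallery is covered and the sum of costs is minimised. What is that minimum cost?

11

A, D, F together cover every gallery (A ∪ D ∪ F = {1, 2, 3, 4, 5, 6, 7, 8, 9, 10, 11}); total cost 2 + 3 + 6 = 11.
No covering selection has total cost below 11.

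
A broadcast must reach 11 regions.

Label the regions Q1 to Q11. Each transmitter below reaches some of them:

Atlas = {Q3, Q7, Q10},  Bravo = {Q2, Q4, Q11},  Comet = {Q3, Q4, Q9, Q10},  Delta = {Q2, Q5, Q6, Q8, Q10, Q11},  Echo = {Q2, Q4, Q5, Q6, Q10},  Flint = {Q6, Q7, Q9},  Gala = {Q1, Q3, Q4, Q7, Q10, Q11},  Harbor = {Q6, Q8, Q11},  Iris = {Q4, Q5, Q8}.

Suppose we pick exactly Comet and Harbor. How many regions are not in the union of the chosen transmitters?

4

Union of Comet, Harbor = {Q3, Q4, Q6, Q8, Q9, Q10, Q11}.
Not covered: Q1, Q2, Q5, Q7 — 4 regions.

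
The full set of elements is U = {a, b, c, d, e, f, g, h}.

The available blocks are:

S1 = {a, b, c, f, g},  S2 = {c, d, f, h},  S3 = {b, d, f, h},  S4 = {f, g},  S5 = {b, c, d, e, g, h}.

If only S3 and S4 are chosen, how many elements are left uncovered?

3

Union of S3, S4 = {b, d, f, g, h}.
Not covered: a, c, e — 3 elements.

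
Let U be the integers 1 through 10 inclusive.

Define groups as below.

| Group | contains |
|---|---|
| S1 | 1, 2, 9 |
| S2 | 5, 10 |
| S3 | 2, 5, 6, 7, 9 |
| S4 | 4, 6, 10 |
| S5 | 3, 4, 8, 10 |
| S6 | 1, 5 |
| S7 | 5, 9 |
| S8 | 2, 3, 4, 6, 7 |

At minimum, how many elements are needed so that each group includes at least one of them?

Take H = {2, 5, 10}. Each listed group contains at least one of these, so H is a hitting set of size 3.
No choice of 2 elements meets every group, so 3 is the minimum.

3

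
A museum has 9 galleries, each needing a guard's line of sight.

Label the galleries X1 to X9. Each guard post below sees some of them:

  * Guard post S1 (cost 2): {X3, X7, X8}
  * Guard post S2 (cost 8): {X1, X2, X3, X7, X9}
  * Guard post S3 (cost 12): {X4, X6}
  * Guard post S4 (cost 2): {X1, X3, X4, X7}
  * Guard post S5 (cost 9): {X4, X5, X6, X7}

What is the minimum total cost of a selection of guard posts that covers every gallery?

S1, S2, S5 together cover every gallery (S1 ∪ S2 ∪ S5 = {X1, X2, X3, X4, X5, X6, X7, X8, X9}); total cost 2 + 8 + 9 = 19.
The greedy pick S4, S1, S2, S5 costs 21; no covering selection beats 19.

19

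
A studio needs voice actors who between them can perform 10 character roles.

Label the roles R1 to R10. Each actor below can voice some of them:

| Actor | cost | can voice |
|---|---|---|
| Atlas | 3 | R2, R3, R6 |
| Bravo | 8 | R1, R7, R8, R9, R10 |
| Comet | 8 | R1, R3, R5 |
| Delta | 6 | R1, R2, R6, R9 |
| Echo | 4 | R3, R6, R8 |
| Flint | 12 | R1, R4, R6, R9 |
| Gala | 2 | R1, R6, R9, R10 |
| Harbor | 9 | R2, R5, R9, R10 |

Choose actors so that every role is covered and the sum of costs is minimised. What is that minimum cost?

31

Atlas, Bravo, Comet, Flint together cover every role (Atlas ∪ Bravo ∪ Comet ∪ Flint = {R1, R2, R3, R4, R5, R6, R7, R8, R9, R10}); total cost 3 + 8 + 8 + 12 = 31.
The greedy pick Gala, Atlas, Bravo, Comet, Flint costs 33; no covering selection beats 31.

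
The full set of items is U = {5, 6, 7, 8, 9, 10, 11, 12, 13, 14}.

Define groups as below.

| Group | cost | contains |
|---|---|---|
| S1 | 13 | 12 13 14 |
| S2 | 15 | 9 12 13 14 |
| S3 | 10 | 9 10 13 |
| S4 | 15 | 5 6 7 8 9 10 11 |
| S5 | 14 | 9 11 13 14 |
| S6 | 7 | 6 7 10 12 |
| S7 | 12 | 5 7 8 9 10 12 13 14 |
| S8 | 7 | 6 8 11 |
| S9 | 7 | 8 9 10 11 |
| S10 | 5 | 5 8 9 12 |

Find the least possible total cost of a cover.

S7, S8 together cover every item (S7 ∪ S8 = {5, 6, 7, 8, 9, 10, 11, 12, 13, 14}); total cost 12 + 7 = 19.
The greedy pick S10, S6, S5 costs 26; no covering selection beats 19.

19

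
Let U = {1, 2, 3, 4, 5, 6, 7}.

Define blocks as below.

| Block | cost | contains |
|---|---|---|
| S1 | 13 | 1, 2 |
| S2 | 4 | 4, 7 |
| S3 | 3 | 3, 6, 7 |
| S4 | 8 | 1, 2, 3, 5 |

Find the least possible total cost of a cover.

S2, S3, S4 together cover every point (S2 ∪ S3 ∪ S4 = {1, 2, 3, 4, 5, 6, 7}); total cost 4 + 3 + 8 = 15.
No covering selection has total cost below 15.

15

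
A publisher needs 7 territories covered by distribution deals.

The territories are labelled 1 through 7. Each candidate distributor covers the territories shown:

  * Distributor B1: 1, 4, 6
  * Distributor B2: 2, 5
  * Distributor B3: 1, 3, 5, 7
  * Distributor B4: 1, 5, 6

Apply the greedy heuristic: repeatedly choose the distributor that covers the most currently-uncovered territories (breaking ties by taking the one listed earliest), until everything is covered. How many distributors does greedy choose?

3

Greedy: pick B3 (covers 4 new) → pick B1 (covers 2 new) → pick B2 (covers 1 new). Total picks: 3.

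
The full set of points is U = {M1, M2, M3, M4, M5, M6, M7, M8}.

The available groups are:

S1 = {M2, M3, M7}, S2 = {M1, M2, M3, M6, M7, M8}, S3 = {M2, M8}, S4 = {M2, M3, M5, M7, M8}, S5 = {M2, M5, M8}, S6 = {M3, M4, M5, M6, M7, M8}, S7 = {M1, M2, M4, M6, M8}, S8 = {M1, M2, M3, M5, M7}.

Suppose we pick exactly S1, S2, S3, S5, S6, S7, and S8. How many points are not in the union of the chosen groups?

Union of S1, S2, S3, S5, S6, S7, S8 = {M1, M2, M3, M4, M5, M6, M7, M8} — that's every point, so 0 are uncovered.

0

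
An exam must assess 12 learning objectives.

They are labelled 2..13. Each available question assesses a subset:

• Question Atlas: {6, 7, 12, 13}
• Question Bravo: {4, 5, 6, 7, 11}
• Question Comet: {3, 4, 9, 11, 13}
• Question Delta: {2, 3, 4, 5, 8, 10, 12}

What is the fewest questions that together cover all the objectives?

3

Atlas and Comet and Delta together: Atlas ∪ Comet ∪ Delta = {2, 3, 4, 5, 6, 7, 8, 9, 10, 11, 12, 13} — every objective is covered.
Only Delta contains 2, so Delta is forced; the remaining 5 objectives need at least 2 more questions (each remaining question adds at most 3) — so at least 3 questions are needed, and 3 is optimal.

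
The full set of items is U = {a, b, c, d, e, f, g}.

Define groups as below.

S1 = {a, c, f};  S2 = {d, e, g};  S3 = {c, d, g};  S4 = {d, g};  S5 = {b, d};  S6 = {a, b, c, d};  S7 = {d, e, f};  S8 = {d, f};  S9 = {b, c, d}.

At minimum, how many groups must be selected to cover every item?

3

Take {S1, S2, S6}. Their union is {a, b, c, d, e, f, g}, which is all 7 items.
No 2 of the 9 groups cover everything (all 36 combinations miss at least one item), so 3 is optimal.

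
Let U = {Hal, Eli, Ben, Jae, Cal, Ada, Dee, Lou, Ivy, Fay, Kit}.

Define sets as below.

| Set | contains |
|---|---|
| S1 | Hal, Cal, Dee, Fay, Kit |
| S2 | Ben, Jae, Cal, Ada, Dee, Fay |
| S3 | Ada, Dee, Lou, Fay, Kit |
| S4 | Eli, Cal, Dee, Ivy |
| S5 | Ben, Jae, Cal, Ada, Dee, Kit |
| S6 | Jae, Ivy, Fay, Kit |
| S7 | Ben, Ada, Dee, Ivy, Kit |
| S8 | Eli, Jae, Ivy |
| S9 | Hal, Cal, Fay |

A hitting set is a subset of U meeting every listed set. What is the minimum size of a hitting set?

3

Take H = {Jae, Cal, Dee}. Each listed set contains at least one of these, so H is a hitting set of size 3.
No choice of 2 points meets every set, so 3 is the minimum.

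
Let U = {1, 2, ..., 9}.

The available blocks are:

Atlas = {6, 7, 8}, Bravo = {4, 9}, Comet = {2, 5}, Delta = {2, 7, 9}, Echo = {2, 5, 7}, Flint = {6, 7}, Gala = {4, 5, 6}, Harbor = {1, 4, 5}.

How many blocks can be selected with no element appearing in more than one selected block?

Bravo, Comet, Flint are pairwise disjoint (Bravo={4,9}; Comet={2,5}; Flint={6,7}).
Every remaining block overlaps one of these, and no 4 of the listed blocks are pairwise disjoint, so 3 is the maximum.

3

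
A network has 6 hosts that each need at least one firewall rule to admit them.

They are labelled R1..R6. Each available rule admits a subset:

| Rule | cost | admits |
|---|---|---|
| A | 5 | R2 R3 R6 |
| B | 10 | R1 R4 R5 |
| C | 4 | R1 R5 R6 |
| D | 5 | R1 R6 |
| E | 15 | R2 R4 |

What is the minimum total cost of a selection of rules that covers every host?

A, B together cover every host (A ∪ B = {R1, R2, R3, R4, R5, R6}); total cost 5 + 10 = 15.
The greedy pick C, A, B costs 19; no covering selection beats 15.

15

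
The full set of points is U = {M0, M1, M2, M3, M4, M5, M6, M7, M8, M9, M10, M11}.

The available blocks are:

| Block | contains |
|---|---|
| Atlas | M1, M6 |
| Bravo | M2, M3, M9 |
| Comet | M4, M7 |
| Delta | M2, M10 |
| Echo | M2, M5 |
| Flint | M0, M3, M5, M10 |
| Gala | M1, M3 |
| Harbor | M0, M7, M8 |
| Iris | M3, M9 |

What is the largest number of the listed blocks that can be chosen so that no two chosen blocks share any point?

Atlas, Echo, Harbor, Iris are pairwise disjoint (Atlas={M1,M6}; Echo={M2,M5}; Harbor={M0,M7,M8}; Iris={M3,M9}).
Every remaining block overlaps one of these, and no 5 of the listed blocks are pairwise disjoint, so 4 is the maximum.

4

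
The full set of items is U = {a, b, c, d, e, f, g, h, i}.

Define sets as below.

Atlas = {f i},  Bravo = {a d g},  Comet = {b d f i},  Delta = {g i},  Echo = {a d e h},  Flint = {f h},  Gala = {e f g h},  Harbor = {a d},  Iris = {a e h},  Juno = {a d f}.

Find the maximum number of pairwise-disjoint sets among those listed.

3

Delta, Flint, Harbor are pairwise disjoint (Delta={g,i}; Flint={f,h}; Harbor={a,d}).
Every remaining set overlaps one of these, and no 4 of the listed sets are pairwise disjoint, so 3 is the maximum.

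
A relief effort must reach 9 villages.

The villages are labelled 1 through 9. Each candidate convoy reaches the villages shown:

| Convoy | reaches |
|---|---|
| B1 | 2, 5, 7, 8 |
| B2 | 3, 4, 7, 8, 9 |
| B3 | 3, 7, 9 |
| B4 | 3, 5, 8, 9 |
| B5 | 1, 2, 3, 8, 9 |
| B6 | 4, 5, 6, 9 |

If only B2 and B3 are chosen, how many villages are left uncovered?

4

Union of B2, B3 = {3, 4, 7, 8, 9}.
Not covered: 1, 2, 5, 6 — 4 villages.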